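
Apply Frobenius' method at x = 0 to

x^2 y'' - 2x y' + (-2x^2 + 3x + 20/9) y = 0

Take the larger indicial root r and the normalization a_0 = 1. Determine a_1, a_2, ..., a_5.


Write in Frobenius form y'' + (p(x)/x) y' + (q(x)/x^2) y = 0:
  p(x) = -2,  q(x) = -2x^2 + 3x + 20/9.
Indicial equation: r(r-1) + (-2) r + (20/9) = 0 -> roots r_1 = 5/3, r_2 = 4/3.
Take r = r_1 = 5/3. Let y(x) = x^r sum_{n>=0} a_n x^n with a_0 = 1.
Substitute y = x^r sum a_n x^n and match x^{r+n}. The recurrence is
  D(n) a_n + 3 a_{n-1} - 2 a_{n-2} = 0,  where D(n) = (r+n)(r+n-1) + (-2)(r+n) + (20/9).
  a_n = [-3 a_{n-1} + 2 a_{n-2}] / D(n).
Since the indicial polynomial factors as (r - r_1)(r - r_2), D(n) = (r_1 + n - r_1)(r_1 + n - r_2) = n(n + 1/3).
Evaluating step by step (a_0 = 1):
  n = 1: D(1) = 1(1 + 1/3) = 4/3; numerator = -3(1) = -3; a_1 = (-3)/(4/3) = -9/4
  n = 2: D(2) = 2(2 + 1/3) = 14/3; numerator = -3(-9/4) + 2(1) = 35/4; a_2 = (35/4)/(14/3) = 15/8
  n = 3: D(3) = 3(3 + 1/3) = 10; numerator = -3(15/8) + 2(-9/4) = -81/8; a_3 = (-81/8)/(10) = -81/80
  n = 4: D(4) = 4(4 + 1/3) = 52/3; numerator = -3(-81/80) + 2(15/8) = 543/80; a_4 = (543/80)/(52/3) = 1629/4160
  n = 5: D(5) = 5(5 + 1/3) = 80/3; numerator = -3(1629/4160) + 2(-81/80) = -13311/4160; a_5 = (-13311/4160)/(80/3) = -39933/332800

r = 5/3; a_0 = 1; a_1 = -9/4; a_2 = 15/8; a_3 = -81/80; a_4 = 1629/4160; a_5 = -39933/332800


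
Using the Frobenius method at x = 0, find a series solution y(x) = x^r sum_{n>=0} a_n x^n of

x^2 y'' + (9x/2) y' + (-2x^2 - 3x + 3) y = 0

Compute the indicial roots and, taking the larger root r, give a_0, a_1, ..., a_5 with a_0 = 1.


Write in Frobenius form y'' + (p(x)/x) y' + (q(x)/x^2) y = 0:
  p(x) = 9/2,  q(x) = -2x^2 - 3x + 3.
Indicial equation: r(r-1) + (9/2) r + (3) = 0 -> roots r_1 = -3/2, r_2 = -2.
Take r = r_1 = -3/2. Let y(x) = x^r sum_{n>=0} a_n x^n with a_0 = 1.
Substitute y = x^r sum a_n x^n and match x^{r+n}. The recurrence is
  D(n) a_n - 3 a_{n-1} - 2 a_{n-2} = 0,  where D(n) = (r+n)(r+n-1) + (9/2)(r+n) + (3).
  a_n = [3 a_{n-1} + 2 a_{n-2}] / D(n).
Since the indicial polynomial factors as (r - r_1)(r - r_2), D(n) = (r_1 + n - r_1)(r_1 + n - r_2) = n(n + 1/2).
Evaluating step by step (a_0 = 1):
  n = 1: D(1) = 1(1 + 1/2) = 3/2; numerator = 3(1) = 3; a_1 = (3)/(3/2) = 2
  n = 2: D(2) = 2(2 + 1/2) = 5; numerator = 3(2) + 2(1) = 8; a_2 = (8)/(5) = 8/5
  n = 3: D(3) = 3(3 + 1/2) = 21/2; numerator = 3(8/5) + 2(2) = 44/5; a_3 = (44/5)/(21/2) = 88/105
  n = 4: D(4) = 4(4 + 1/2) = 18; numerator = 3(88/105) + 2(8/5) = 40/7; a_4 = (40/7)/(18) = 20/63
  n = 5: D(5) = 5(5 + 1/2) = 55/2; numerator = 3(20/63) + 2(88/105) = 92/35; a_5 = (92/35)/(55/2) = 184/1925

r = -3/2; a_0 = 1; a_1 = 2; a_2 = 8/5; a_3 = 88/105; a_4 = 20/63; a_5 = 184/1925


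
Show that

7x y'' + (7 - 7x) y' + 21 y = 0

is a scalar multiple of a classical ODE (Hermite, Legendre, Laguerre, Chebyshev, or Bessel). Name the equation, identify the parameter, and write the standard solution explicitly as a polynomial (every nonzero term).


All three coefficients share the factor 7; dividing through by 7 gives  x y'' + (1 - x) y' + 3 y = 0.
This matches the Laguerre equation x y'' + (1 - x) y' + n y = 0 with n = 3; the polynomial solution is L_3(x).
With y = sum_k a_k x^k, matching x^k gives (k+1)k a_{k+1} + (k+1) a_{k+1} - k a_k + n a_k = 0, i.e. (k+1)^2 a_{k+1} = (k - n) a_k = (k - 3) a_k. The right side vanishes at k = 3, so the series terminates at degree 3.
Standard normalization L_n(0) = 1 gives a_0 = 1. Work upward with a_{k+1} = (k - 3) a_k / (k+1)^2:
  a_1 = (0 - 3)(1) / 1^2 = -3/1 = -3
  a_2 = (1 - 3)(-3) / 2^2 = 6/4 = 3/2
  a_3 = (2 - 3)(3/2) / 3^2 = (-3/2)/9 = -1/6
Hence L_3(x) = -x^3/6 + 3 x^2/2 - 3 x + 1.

L_3(x); series = -x^3/6 + 3 x^2/2 - 3 x + 1


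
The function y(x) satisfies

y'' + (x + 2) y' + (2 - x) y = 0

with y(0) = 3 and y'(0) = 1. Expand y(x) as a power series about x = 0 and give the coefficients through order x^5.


Ansatz: y(x) = sum_{n>=0} a_n x^n, so y'(x) = sum_{n>=1} n a_n x^(n-1) and y''(x) = sum_{n>=2} n(n-1) a_n x^(n-2).
Substitute into P(x) y'' + Q(x) y' + R(x) y = 0 with P(x) = 1, Q(x) = x + 2, R(x) = 2 - x, and match powers of x.
Initial conditions: a_0 = 3, a_1 = 1.
Setting the coefficient of each power of x to zero and solving order by order (substituting the coefficients already found):
  x^0: 2 a_2 + 2 a_1 + 2 a_0 = 0  ->  2 a_2 = -2 a_1 - 2 a_0 = -8  ->  a_2 = -4
  x^1: 6 a_3 + 4 a_2 + 3 a_1 - a_0 = 0  ->  6 a_3 = -4 a_2 - 3 a_1 + a_0 = 16  ->  a_3 = 8/3
  x^2: 12 a_4 + 6 a_3 + 4 a_2 - a_1 = 0  ->  12 a_4 = -6 a_3 - 4 a_2 + a_1 = 1  ->  a_4 = 1/12
  x^3: 20 a_5 + 8 a_4 + 5 a_3 - a_2 = 0  ->  20 a_5 = -8 a_4 - 5 a_3 + a_2 = -18  ->  a_5 = -9/10
Truncated series: y(x) = 3 + x - 4 x^2 + (8/3) x^3 + (1/12) x^4 - (9/10) x^5 + O(x^6).

a_0 = 3; a_1 = 1; a_2 = -4; a_3 = 8/3; a_4 = 1/12; a_5 = -9/10


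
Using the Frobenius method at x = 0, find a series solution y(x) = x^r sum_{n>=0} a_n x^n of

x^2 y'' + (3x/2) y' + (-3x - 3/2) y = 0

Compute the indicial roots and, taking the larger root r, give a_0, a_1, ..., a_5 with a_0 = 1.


Write in Frobenius form y'' + (p(x)/x) y' + (q(x)/x^2) y = 0:
  p(x) = 3/2,  q(x) = -3x - 3/2.
Indicial equation: r(r-1) + (3/2) r + (-3/2) = 0 -> roots r_1 = 1, r_2 = -3/2.
Take r = r_1 = 1. Let y(x) = x^r sum_{n>=0} a_n x^n with a_0 = 1.
Substitute y = x^r sum a_n x^n and match x^{r+n}. The recurrence is
  D(n) a_n - 3 a_{n-1} = 0,  where D(n) = (r+n)(r+n-1) + (3/2)(r+n) + (-3/2).
  a_n = 3 / D(n) * a_{n-1}.
Since the indicial polynomial factors as (r - r_1)(r - r_2), D(n) = (r_1 + n - r_1)(r_1 + n - r_2) = n(n + 5/2).
Evaluating step by step (a_0 = 1):
  n = 1: D(1) = 1(1 + 5/2) = 7/2; numerator = 3(1) = 3; a_1 = (3)/(7/2) = 6/7
  n = 2: D(2) = 2(2 + 5/2) = 9; numerator = 3(6/7) = 18/7; a_2 = (18/7)/(9) = 2/7
  n = 3: D(3) = 3(3 + 5/2) = 33/2; numerator = 3(2/7) = 6/7; a_3 = (6/7)/(33/2) = 4/77
  n = 4: D(4) = 4(4 + 5/2) = 26; numerator = 3(4/77) = 12/77; a_4 = (12/77)/(26) = 6/1001
  n = 5: D(5) = 5(5 + 5/2) = 75/2; numerator = 3(6/1001) = 18/1001; a_5 = (18/1001)/(75/2) = 12/25025

r = 1; a_0 = 1; a_1 = 6/7; a_2 = 2/7; a_3 = 4/77; a_4 = 6/1001; a_5 = 12/25025


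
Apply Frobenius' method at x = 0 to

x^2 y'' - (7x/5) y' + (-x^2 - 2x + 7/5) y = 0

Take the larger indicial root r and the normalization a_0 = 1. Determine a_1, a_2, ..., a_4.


Write in Frobenius form y'' + (p(x)/x) y' + (q(x)/x^2) y = 0:
  p(x) = -7/5,  q(x) = -x^2 - 2x + 7/5.
Indicial equation: r(r-1) + (-7/5) r + (7/5) = 0 -> roots r_1 = 7/5, r_2 = 1.
Take r = r_1 = 7/5. Let y(x) = x^r sum_{n>=0} a_n x^n with a_0 = 1.
Substitute y = x^r sum a_n x^n and match x^{r+n}. The recurrence is
  D(n) a_n - 2 a_{n-1} - 1 a_{n-2} = 0,  where D(n) = (r+n)(r+n-1) + (-7/5)(r+n) + (7/5).
  a_n = [2 a_{n-1} + 1 a_{n-2}] / D(n).
Since the indicial polynomial factors as (r - r_1)(r - r_2), D(n) = (r_1 + n - r_1)(r_1 + n - r_2) = n(n + 2/5).
Evaluating step by step (a_0 = 1):
  n = 1: D(1) = 1(1 + 2/5) = 7/5; numerator = 2(1) = 2; a_1 = (2)/(7/5) = 10/7
  n = 2: D(2) = 2(2 + 2/5) = 24/5; numerator = 2(10/7) + 1(1) = 27/7; a_2 = (27/7)/(24/5) = 45/56
  n = 3: D(3) = 3(3 + 2/5) = 51/5; numerator = 2(45/56) + 1(10/7) = 85/28; a_3 = (85/28)/(51/5) = 25/84
  n = 4: D(4) = 4(4 + 2/5) = 88/5; numerator = 2(25/84) + 1(45/56) = 235/168; a_4 = (235/168)/(88/5) = 1175/14784

r = 7/5; a_0 = 1; a_1 = 10/7; a_2 = 45/56; a_3 = 25/84; a_4 = 1175/14784


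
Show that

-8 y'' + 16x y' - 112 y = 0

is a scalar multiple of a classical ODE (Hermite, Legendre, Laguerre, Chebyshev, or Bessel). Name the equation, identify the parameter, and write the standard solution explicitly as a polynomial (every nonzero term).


All three coefficients share the factor -8; dividing through by -8 gives  y'' - 2x y' + 14 y = 0.
This matches the Hermite equation y'' - 2x y' + 2n y = 0 with 2n = 14, so n = 7; the polynomial solution is H_7(x).
With y = sum_k a_k x^k, matching x^k gives (k+2)(k+1) a_{k+2} = 2(k - n) a_k = 2(k - 7) a_k. The right side vanishes at k = 7, so the series with the parity of 7 terminates at degree 7.
Standard normalization: leading coefficient of H_n is 2^n, so a_7 = 2^7 = 128. Work downward with a_k = (k+1)(k+2) a_{k+2} / (2(k - n)):
  a_5 = (6)(7)(128) / (2(5 - 7)) = 5376/(-4) = -1344
  a_3 = (4)(5)(-1344) / (2(3 - 7)) = -26880/(-8) = 3360
  a_1 = (2)(3)(3360) / (2(1 - 7)) = 20160/(-12) = -1680
Hence H_7(x) = 128 x^7 - 1344 x^5 + 3360 x^3 - 1680 x.

H_7(x); series = 128 x^7 - 1344 x^5 + 3360 x^3 - 1680 x


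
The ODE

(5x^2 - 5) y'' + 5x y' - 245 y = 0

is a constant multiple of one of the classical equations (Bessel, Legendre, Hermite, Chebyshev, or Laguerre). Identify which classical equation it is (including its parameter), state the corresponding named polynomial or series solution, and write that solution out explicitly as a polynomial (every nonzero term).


All three coefficients share the factor -5; dividing through by -5 gives  (1 - x^2) y'' - x y' + 49 y = 0.
This matches the Chebyshev equation (1 - x^2) y'' - x y' + n^2 y = 0 (note the -x y' term, not -2x y') with n^2 = 49, so n = 7; the polynomial solution is T_7(x).
With y = sum_k a_k x^k, matching x^k gives (k+2)(k+1) a_{k+2} = (k^2 - n^2) a_k = (k - 7)(k + 7) a_k. The right side vanishes at k = 7, so the series with the parity of 7 terminates at degree 7.
Standard normalization: leading coefficient of T_n is 2^(n-1), so a_7 = 2^6 = 64. Work downward with a_k = (k+1)(k+2) a_{k+2} / ((k - 7)(k + 7)):
  a_5 = (6)(7)(64) / ((5 - 7)(5 + 7)) = 2688/(-24) = -112
  a_3 = (4)(5)(-112) / ((3 - 7)(3 + 7)) = -2240/(-40) = 56
  a_1 = (2)(3)(56) / ((1 - 7)(1 + 7)) = 336/(-48) = -7
Hence T_7(x) = 64 x^7 - 112 x^5 + 56 x^3 - 7 x.

T_7(x); series = 64 x^7 - 112 x^5 + 56 x^3 - 7 x


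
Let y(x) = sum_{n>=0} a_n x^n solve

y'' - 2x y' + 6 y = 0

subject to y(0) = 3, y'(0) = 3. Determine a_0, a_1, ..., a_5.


Ansatz: y(x) = sum_{n>=0} a_n x^n, so y'(x) = sum_{n>=1} n a_n x^(n-1) and y''(x) = sum_{n>=2} n(n-1) a_n x^(n-2).
Substitute into P(x) y'' + Q(x) y' + R(x) y = 0 with P(x) = 1, Q(x) = -2x, R(x) = 6, and match powers of x.
Initial conditions: a_0 = 3, a_1 = 3.
Setting the coefficient of each power of x to zero and solving order by order (substituting the coefficients already found):
  x^0: 2 a_2 + 6 a_0 = 0  ->  2 a_2 = -6 a_0 = -18  ->  a_2 = -9
  x^1: 6 a_3 + 4 a_1 = 0  ->  6 a_3 = -4 a_1 = -12  ->  a_3 = -2
  x^2: 12 a_4 + 2 a_2 = 0  ->  12 a_4 = -2 a_2 = 18  ->  a_4 = 3/2
  x^3: 20 a_5 = 0  ->  a_5 = 0
Truncated series: y(x) = 3 + 3 x - 9 x^2 - 2 x^3 + (3/2) x^4 + O(x^6).

a_0 = 3; a_1 = 3; a_2 = -9; a_3 = -2; a_4 = 3/2; a_5 = 0


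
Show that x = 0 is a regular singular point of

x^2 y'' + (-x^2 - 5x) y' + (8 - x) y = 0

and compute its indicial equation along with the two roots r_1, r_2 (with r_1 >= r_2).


Divide by x^2 to reach normal form y'' + P_1(x) y' + P_2(x) y = 0 with P_1(x) = -1 - 5/x and P_2(x) = -1/x + 8/x^2.
x = 0 is a singular point because the y'-coefficient -1 - 5/x has a pole at x = 0 and the y-coefficient -1/x + 8/x^2 has a pole at x = 0.
It is a regular singular point because x P_1(x) = p(x) = -x - 5 and x^2 P_2(x) = q(x) = 8 - x are polynomials, hence analytic at x = 0.
p(0) = -5,  q(0) = 8.
Indicial equation: r(r-1) + p(0) r + q(0) = 0, i.e. r^2 + (p(0) - 1) r + q(0) = 0, i.e. r^2 - 6 r + 8 = 0.
Discriminant: (-6)^2 - 4(8) = 4, so r = (6 ± 2)/2.
Solving: r_1 = 4, r_2 = 2.

indicial: r^2 - 6 r + 8 = 0; roots r_1 = 4, r_2 = 2


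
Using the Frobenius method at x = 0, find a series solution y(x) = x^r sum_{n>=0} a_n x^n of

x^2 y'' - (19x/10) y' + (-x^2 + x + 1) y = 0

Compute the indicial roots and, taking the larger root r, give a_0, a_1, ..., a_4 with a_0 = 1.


Write in Frobenius form y'' + (p(x)/x) y' + (q(x)/x^2) y = 0:
  p(x) = -19/10,  q(x) = -x^2 + x + 1.
Indicial equation: r(r-1) + (-19/10) r + (1) = 0 -> roots r_1 = 5/2, r_2 = 2/5.
Take r = r_1 = 5/2. Let y(x) = x^r sum_{n>=0} a_n x^n with a_0 = 1.
Substitute y = x^r sum a_n x^n and match x^{r+n}. The recurrence is
  D(n) a_n + 1 a_{n-1} - 1 a_{n-2} = 0,  where D(n) = (r+n)(r+n-1) + (-19/10)(r+n) + (1).
  a_n = [-1 a_{n-1} + 1 a_{n-2}] / D(n).
Since the indicial polynomial factors as (r - r_1)(r - r_2), D(n) = (r_1 + n - r_1)(r_1 + n - r_2) = n(n + 21/10).
Evaluating step by step (a_0 = 1):
  n = 1: D(1) = 1(1 + 21/10) = 31/10; numerator = -1(1) = -1; a_1 = (-1)/(31/10) = -10/31
  n = 2: D(2) = 2(2 + 21/10) = 41/5; numerator = -1(-10/31) + 1(1) = 41/31; a_2 = (41/31)/(41/5) = 5/31
  n = 3: D(3) = 3(3 + 21/10) = 153/10; numerator = -1(5/31) + 1(-10/31) = -15/31; a_3 = (-15/31)/(153/10) = -50/1581
  n = 4: D(4) = 4(4 + 21/10) = 122/5; numerator = -1(-50/1581) + 1(5/31) = 305/1581; a_4 = (305/1581)/(122/5) = 25/3162

r = 5/2; a_0 = 1; a_1 = -10/31; a_2 = 5/31; a_3 = -50/1581; a_4 = 25/3162


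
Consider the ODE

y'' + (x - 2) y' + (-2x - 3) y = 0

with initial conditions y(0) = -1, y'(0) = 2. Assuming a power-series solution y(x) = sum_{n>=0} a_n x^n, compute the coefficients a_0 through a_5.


Ansatz: y(x) = sum_{n>=0} a_n x^n, so y'(x) = sum_{n>=1} n a_n x^(n-1) and y''(x) = sum_{n>=2} n(n-1) a_n x^(n-2).
Substitute into P(x) y'' + Q(x) y' + R(x) y = 0 with P(x) = 1, Q(x) = x - 2, R(x) = -2x - 3, and match powers of x.
Initial conditions: a_0 = -1, a_1 = 2.
Setting the coefficient of each power of x to zero and solving order by order (substituting the coefficients already found):
  x^0: 2 a_2 - 2 a_1 - 3 a_0 = 0  ->  2 a_2 = 2 a_1 + 3 a_0 = 1  ->  a_2 = 1/2
  x^1: 6 a_3 - 4 a_2 - 2 a_1 - 2 a_0 = 0  ->  6 a_3 = 4 a_2 + 2 a_1 + 2 a_0 = 4  ->  a_3 = 2/3
  x^2: 12 a_4 - 6 a_3 - a_2 - 2 a_1 = 0  ->  12 a_4 = 6 a_3 + a_2 + 2 a_1 = 17/2  ->  a_4 = 17/24
  x^3: 20 a_5 - 8 a_4 - 2 a_2 = 0  ->  20 a_5 = 8 a_4 + 2 a_2 = 20/3  ->  a_5 = 1/3
Truncated series: y(x) = -1 + 2 x + (1/2) x^2 + (2/3) x^3 + (17/24) x^4 + (1/3) x^5 + O(x^6).

a_0 = -1; a_1 = 2; a_2 = 1/2; a_3 = 2/3; a_4 = 17/24; a_5 = 1/3


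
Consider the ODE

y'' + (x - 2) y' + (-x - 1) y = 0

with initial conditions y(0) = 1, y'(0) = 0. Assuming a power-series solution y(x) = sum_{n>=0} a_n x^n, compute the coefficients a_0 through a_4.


Ansatz: y(x) = sum_{n>=0} a_n x^n, so y'(x) = sum_{n>=1} n a_n x^(n-1) and y''(x) = sum_{n>=2} n(n-1) a_n x^(n-2).
Substitute into P(x) y'' + Q(x) y' + R(x) y = 0 with P(x) = 1, Q(x) = x - 2, R(x) = -x - 1, and match powers of x.
Initial conditions: a_0 = 1, a_1 = 0.
Setting the coefficient of each power of x to zero and solving order by order (substituting the coefficients already found):
  x^0: 2 a_2 - 2 a_1 - a_0 = 0  ->  2 a_2 = 2 a_1 + a_0 = 1  ->  a_2 = 1/2
  x^1: 6 a_3 - 4 a_2 - a_0 = 0  ->  6 a_3 = 4 a_2 + a_0 = 3  ->  a_3 = 1/2
  x^2: 12 a_4 - 6 a_3 + a_2 - a_1 = 0  ->  12 a_4 = 6 a_3 - a_2 + a_1 = 5/2  ->  a_4 = 5/24
Truncated series: y(x) = 1 + (1/2) x^2 + (1/2) x^3 + (5/24) x^4 + O(x^5).

a_0 = 1; a_1 = 0; a_2 = 1/2; a_3 = 1/2; a_4 = 5/24


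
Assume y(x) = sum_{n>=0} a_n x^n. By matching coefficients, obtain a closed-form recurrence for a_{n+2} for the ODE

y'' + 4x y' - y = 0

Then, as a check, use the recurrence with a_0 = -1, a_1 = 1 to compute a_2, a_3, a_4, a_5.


Substitute y = sum_n a_n x^n.
y''(x) has coefficient (n+2)(n+1) a_{n+2} at x^n;
4 x y'(x) has coefficient 4 n a_n at x^n (shift);
-y(x) has coefficient -1 a_n at x^n.
Matching x^n: (n+2)(n+1) a_{n+2} + (4n - 1) a_n = 0.
Thus a_{n+2} = (-4n + 1) / ((n+1)(n+2)) * a_n.

Check with a_0 = -1, a_1 = 1 (apply the recurrence for n = 0, 1, 2, 3): a_0 = -1, a_1 = 1, a_2 = -1/2, a_3 = -1/2, a_4 = 7/24, a_5 = 11/40.

a_(n+2) = (-4n + 1) / ((n+1)(n+2)) * a_n; check: a_0 = -1, a_1 = 1, a_2 = -1/2, a_3 = -1/2, a_4 = 7/24, a_5 = 11/40


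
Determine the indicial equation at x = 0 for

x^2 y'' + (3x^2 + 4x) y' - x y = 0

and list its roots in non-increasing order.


Divide by x^2 to reach normal form y'' + P_1(x) y' + P_2(x) y = 0 with P_1(x) = 3 + 4/x and P_2(x) = -1/x.
x = 0 is a singular point because the y'-coefficient 3 + 4/x has a pole at x = 0 and the y-coefficient -1/x has a pole at x = 0.
It is a regular singular point because x P_1(x) = p(x) = 3x + 4 and x^2 P_2(x) = q(x) = -x are polynomials, hence analytic at x = 0.
p(0) = 4,  q(0) = 0.
Indicial equation: r(r-1) + p(0) r + q(0) = 0, i.e. r^2 + (p(0) - 1) r + q(0) = 0, i.e. r^2 + 3 r = 0.
Discriminant: (3)^2 - 4(0) = 9, so r = (-3 ± 3)/2.
Solving: r_1 = 0, r_2 = -3.

indicial: r^2 + 3 r = 0; roots r_1 = 0, r_2 = -3


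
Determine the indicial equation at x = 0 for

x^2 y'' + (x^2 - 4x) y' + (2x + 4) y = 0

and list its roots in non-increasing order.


Divide by x^2 to reach normal form y'' + P_1(x) y' + P_2(x) y = 0 with P_1(x) = 1 - 4/x and P_2(x) = 2/x + 4/x^2.
x = 0 is a singular point because the y'-coefficient 1 - 4/x has a pole at x = 0 and the y-coefficient 2/x + 4/x^2 has a pole at x = 0.
It is a regular singular point because x P_1(x) = p(x) = x - 4 and x^2 P_2(x) = q(x) = 2x + 4 are polynomials, hence analytic at x = 0.
p(0) = -4,  q(0) = 4.
Indicial equation: r(r-1) + p(0) r + q(0) = 0, i.e. r^2 + (p(0) - 1) r + q(0) = 0, i.e. r^2 - 5 r + 4 = 0.
Discriminant: (-5)^2 - 4(4) = 9, so r = (5 ± 3)/2.
Solving: r_1 = 4, r_2 = 1.

indicial: r^2 - 5 r + 4 = 0; roots r_1 = 4, r_2 = 1


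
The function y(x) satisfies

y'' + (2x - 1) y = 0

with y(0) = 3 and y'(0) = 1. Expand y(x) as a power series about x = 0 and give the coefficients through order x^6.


Ansatz: y(x) = sum_{n>=0} a_n x^n, so y'(x) = sum_{n>=1} n a_n x^(n-1) and y''(x) = sum_{n>=2} n(n-1) a_n x^(n-2).
Substitute into P(x) y'' + Q(x) y' + R(x) y = 0 with P(x) = 1, Q(x) = 0, R(x) = 2x - 1, and match powers of x.
Initial conditions: a_0 = 3, a_1 = 1.
Setting the coefficient of each power of x to zero and solving order by order (substituting the coefficients already found):
  x^0: 2 a_2 - a_0 = 0  ->  2 a_2 = a_0 = 3  ->  a_2 = 3/2
  x^1: 6 a_3 - a_1 + 2 a_0 = 0  ->  6 a_3 = a_1 - 2 a_0 = -5  ->  a_3 = -5/6
  x^2: 12 a_4 - a_2 + 2 a_1 = 0  ->  12 a_4 = a_2 - 2 a_1 = -1/2  ->  a_4 = -1/24
  x^3: 20 a_5 - a_3 + 2 a_2 = 0  ->  20 a_5 = a_3 - 2 a_2 = -23/6  ->  a_5 = -23/120
  x^4: 30 a_6 - a_4 + 2 a_3 = 0  ->  30 a_6 = a_4 - 2 a_3 = 13/8  ->  a_6 = 13/240
Truncated series: y(x) = 3 + x + (3/2) x^2 - (5/6) x^3 - (1/24) x^4 - (23/120) x^5 + (13/240) x^6 + O(x^7).

a_0 = 3; a_1 = 1; a_2 = 3/2; a_3 = -5/6; a_4 = -1/24; a_5 = -23/120; a_6 = 13/240


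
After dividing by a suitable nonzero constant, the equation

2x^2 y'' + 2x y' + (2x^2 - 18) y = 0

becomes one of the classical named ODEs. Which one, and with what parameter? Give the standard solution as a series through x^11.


All three coefficients share the factor 2; dividing through by 2 gives  x^2 y'' + x y' + (x^2 - 9) y = 0.
This matches the Bessel equation x^2 y'' + x y' + (x^2 - nu^2) y = 0 with nu^2 = 9, so nu = 3; the solution bounded at x = 0 is J_3(x).
Frobenius at x = 0: indicial roots ±nu; for r = nu the recurrence k(k + 2nu) c_k = -c_{k-2} gives the standard series J_nu(x) = sum_{k>=0} (-1)^k / (k! (k+nu)!) (x/2)^(2k+nu). Evaluate the first 5 terms:
  k = 0: (-1)^0 / (0! * 3! * 2^3) x^3 = 1/(1*6*8) x^3 = (1/48) x^3
  k = 1: (-1)^1 / (1! * 4! * 2^5) x^5 = -1/(1*24*32) x^5 = (-1/768) x^5
  k = 2: (-1)^2 / (2! * 5! * 2^7) x^7 = 1/(2*120*128) x^7 = (1/30720) x^7
  k = 3: (-1)^3 / (3! * 6! * 2^9) x^9 = -1/(6*720*512) x^9 = (-1/2211840) x^9
  k = 4: (-1)^4 / (4! * 7! * 2^11) x^11 = 1/(24*5040*2048) x^11 = (1/247726080) x^11
Hence J_3(x) = x^11/247726080 - x^9/2211840 + x^7/30720 - x^5/768 + x^3/48 + ....

J_3(x); series = x^11/247726080 - x^9/2211840 + x^7/30720 - x^5/768 + x^3/48


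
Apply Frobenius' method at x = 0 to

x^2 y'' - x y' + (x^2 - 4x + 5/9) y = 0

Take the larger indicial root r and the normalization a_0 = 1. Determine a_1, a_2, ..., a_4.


Write in Frobenius form y'' + (p(x)/x) y' + (q(x)/x^2) y = 0:
  p(x) = -1,  q(x) = x^2 - 4x + 5/9.
Indicial equation: r(r-1) + (-1) r + (5/9) = 0 -> roots r_1 = 5/3, r_2 = 1/3.
Take r = r_1 = 5/3. Let y(x) = x^r sum_{n>=0} a_n x^n with a_0 = 1.
Substitute y = x^r sum a_n x^n and match x^{r+n}. The recurrence is
  D(n) a_n - 4 a_{n-1} + 1 a_{n-2} = 0,  where D(n) = (r+n)(r+n-1) + (-1)(r+n) + (5/9).
  a_n = [4 a_{n-1} - 1 a_{n-2}] / D(n).
Since the indicial polynomial factors as (r - r_1)(r - r_2), D(n) = (r_1 + n - r_1)(r_1 + n - r_2) = n(n + 4/3).
Evaluating step by step (a_0 = 1):
  n = 1: D(1) = 1(1 + 4/3) = 7/3; numerator = 4(1) = 4; a_1 = (4)/(7/3) = 12/7
  n = 2: D(2) = 2(2 + 4/3) = 20/3; numerator = 4(12/7) - 1(1) = 41/7; a_2 = (41/7)/(20/3) = 123/140
  n = 3: D(3) = 3(3 + 4/3) = 13; numerator = 4(123/140) - 1(12/7) = 9/5; a_3 = (9/5)/(13) = 9/65
  n = 4: D(4) = 4(4 + 4/3) = 64/3; numerator = 4(9/65) - 1(123/140) = -591/1820; a_4 = (-591/1820)/(64/3) = -1773/116480

r = 5/3; a_0 = 1; a_1 = 12/7; a_2 = 123/140; a_3 = 9/65; a_4 = -1773/116480


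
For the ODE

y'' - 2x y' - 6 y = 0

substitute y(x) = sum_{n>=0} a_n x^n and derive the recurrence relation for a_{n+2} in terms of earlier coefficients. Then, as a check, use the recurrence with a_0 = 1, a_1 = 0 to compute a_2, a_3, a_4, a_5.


Substitute y = sum_n a_n x^n.
y''(x) has coefficient (n+2)(n+1) a_{n+2} at x^n;
-2 x y'(x) has coefficient -2 n a_n at x^n (shift);
-6 y(x) has coefficient -6 a_n at x^n.
Matching x^n: (n+2)(n+1) a_{n+2} + (-2n - 6) a_n = 0.
Thus a_{n+2} = (2n + 6) / ((n+1)(n+2)) * a_n.

Check with a_0 = 1, a_1 = 0 (apply the recurrence for n = 0, 1, 2, 3): a_0 = 1, a_1 = 0, a_2 = 3, a_3 = 0, a_4 = 5/2, a_5 = 0.

a_(n+2) = (2n + 6) / ((n+1)(n+2)) * a_n; check: a_0 = 1, a_1 = 0, a_2 = 3, a_3 = 0, a_4 = 5/2, a_5 = 0


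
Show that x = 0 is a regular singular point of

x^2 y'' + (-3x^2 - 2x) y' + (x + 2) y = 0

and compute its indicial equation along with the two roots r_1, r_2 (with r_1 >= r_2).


Divide by x^2 to reach normal form y'' + P_1(x) y' + P_2(x) y = 0 with P_1(x) = -3 - 2/x and P_2(x) = 1/x + 2/x^2.
x = 0 is a singular point because the y'-coefficient -3 - 2/x has a pole at x = 0 and the y-coefficient 1/x + 2/x^2 has a pole at x = 0.
It is a regular singular point because x P_1(x) = p(x) = -3x - 2 and x^2 P_2(x) = q(x) = x + 2 are polynomials, hence analytic at x = 0.
p(0) = -2,  q(0) = 2.
Indicial equation: r(r-1) + p(0) r + q(0) = 0, i.e. r^2 + (p(0) - 1) r + q(0) = 0, i.e. r^2 - 3 r + 2 = 0.
Discriminant: (-3)^2 - 4(2) = 1, so r = (3 ± 1)/2.
Solving: r_1 = 2, r_2 = 1.

indicial: r^2 - 3 r + 2 = 0; roots r_1 = 2, r_2 = 1


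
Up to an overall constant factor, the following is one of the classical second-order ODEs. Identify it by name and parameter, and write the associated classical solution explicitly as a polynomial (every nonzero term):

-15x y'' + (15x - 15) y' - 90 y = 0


All three coefficients share the factor -15; dividing through by -15 gives  x y'' + (1 - x) y' + 6 y = 0.
This matches the Laguerre equation x y'' + (1 - x) y' + n y = 0 with n = 6; the polynomial solution is L_6(x).
With y = sum_k a_k x^k, matching x^k gives (k+1)k a_{k+1} + (k+1) a_{k+1} - k a_k + n a_k = 0, i.e. (k+1)^2 a_{k+1} = (k - n) a_k = (k - 6) a_k. The right side vanishes at k = 6, so the series terminates at degree 6.
Standard normalization L_n(0) = 1 gives a_0 = 1. Work upward with a_{k+1} = (k - 6) a_k / (k+1)^2:
  a_1 = (0 - 6)(1) / 1^2 = -6/1 = -6
  a_2 = (1 - 6)(-6) / 2^2 = 30/4 = 15/2
  a_3 = (2 - 6)(15/2) / 3^2 = -30/9 = -10/3
  a_4 = (3 - 6)(-10/3) / 4^2 = 10/16 = 5/8
  a_5 = (4 - 6)(5/8) / 5^2 = (-5/4)/25 = -1/20
  a_6 = (5 - 6)(-1/20) / 6^2 = (1/20)/36 = 1/720
Hence L_6(x) = x^6/720 - x^5/20 + 5 x^4/8 - 10 x^3/3 + 15 x^2/2 - 6 x + 1.

L_6(x); series = x^6/720 - x^5/20 + 5 x^4/8 - 10 x^3/3 + 15 x^2/2 - 6 x + 1


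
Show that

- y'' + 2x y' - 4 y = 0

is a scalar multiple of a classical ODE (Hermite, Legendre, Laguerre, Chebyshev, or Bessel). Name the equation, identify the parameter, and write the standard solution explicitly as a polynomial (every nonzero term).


All three coefficients share the factor -1; dividing through by -1 gives  y'' - 2x y' + 4 y = 0.
This matches the Hermite equation y'' - 2x y' + 2n y = 0 with 2n = 4, so n = 2; the polynomial solution is H_2(x).
With y = sum_k a_k x^k, matching x^k gives (k+2)(k+1) a_{k+2} = 2(k - n) a_k = 2(k - 2) a_k. The right side vanishes at k = 2, so the series with the parity of 2 terminates at degree 2.
Standard normalization: leading coefficient of H_n is 2^n, so a_2 = 2^2 = 4. Work downward with a_k = (k+1)(k+2) a_{k+2} / (2(k - n)):
  a_0 = (1)(2)(4) / (2(0 - 2)) = 8/(-4) = -2
Hence H_2(x) = 4 x^2 - 2.

H_2(x); series = 4 x^2 - 2


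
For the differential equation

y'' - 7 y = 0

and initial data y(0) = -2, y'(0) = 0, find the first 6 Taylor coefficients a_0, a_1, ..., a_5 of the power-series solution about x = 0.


Ansatz: y(x) = sum_{n>=0} a_n x^n, so y'(x) = sum_{n>=1} n a_n x^(n-1) and y''(x) = sum_{n>=2} n(n-1) a_n x^(n-2).
Substitute into P(x) y'' + Q(x) y' + R(x) y = 0 with P(x) = 1, Q(x) = 0, R(x) = -7, and match powers of x.
Initial conditions: a_0 = -2, a_1 = 0.
Setting the coefficient of each power of x to zero and solving order by order (substituting the coefficients already found):
  x^0: 2 a_2 - 7 a_0 = 0  ->  2 a_2 = 7 a_0 = -14  ->  a_2 = -7
  x^1: 6 a_3 - 7 a_1 = 0  ->  6 a_3 = 7 a_1 = 0  ->  a_3 = 0
  x^2: 12 a_4 - 7 a_2 = 0  ->  12 a_4 = 7 a_2 = -49  ->  a_4 = -49/12
  x^3: 20 a_5 - 7 a_3 = 0  ->  20 a_5 = 7 a_3 = 0  ->  a_5 = 0
Truncated series: y(x) = -2 - 7 x^2 - (49/12) x^4 + O(x^6).

a_0 = -2; a_1 = 0; a_2 = -7; a_3 = 0; a_4 = -49/12; a_5 = 0


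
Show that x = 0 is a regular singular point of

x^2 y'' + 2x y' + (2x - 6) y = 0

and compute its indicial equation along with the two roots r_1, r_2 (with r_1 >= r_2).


Divide by x^2 to reach normal form y'' + P_1(x) y' + P_2(x) y = 0 with P_1(x) = 2/x and P_2(x) = 2/x - 6/x^2.
x = 0 is a singular point because the y'-coefficient 2/x has a pole at x = 0 and the y-coefficient 2/x - 6/x^2 has a pole at x = 0.
It is a regular singular point because x P_1(x) = p(x) = 2 and x^2 P_2(x) = q(x) = 2x - 6 are polynomials, hence analytic at x = 0.
p(0) = 2,  q(0) = -6.
Indicial equation: r(r-1) + p(0) r + q(0) = 0, i.e. r^2 + (p(0) - 1) r + q(0) = 0, i.e. r^2 + 1 r - 6 = 0.
Discriminant: (1)^2 - 4(-6) = 25, so r = (-1 ± 5)/2.
Solving: r_1 = 2, r_2 = -3.

indicial: r^2 + 1 r - 6 = 0; roots r_1 = 2, r_2 = -3


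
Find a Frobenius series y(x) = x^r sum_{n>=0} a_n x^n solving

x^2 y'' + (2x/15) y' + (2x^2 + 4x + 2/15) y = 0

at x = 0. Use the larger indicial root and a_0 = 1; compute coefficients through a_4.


Write in Frobenius form y'' + (p(x)/x) y' + (q(x)/x^2) y = 0:
  p(x) = 2/15,  q(x) = 2x^2 + 4x + 2/15.
Indicial equation: r(r-1) + (2/15) r + (2/15) = 0 -> roots r_1 = 2/3, r_2 = 1/5.
Take r = r_1 = 2/3. Let y(x) = x^r sum_{n>=0} a_n x^n with a_0 = 1.
Substitute y = x^r sum a_n x^n and match x^{r+n}. The recurrence is
  D(n) a_n + 4 a_{n-1} + 2 a_{n-2} = 0,  where D(n) = (r+n)(r+n-1) + (2/15)(r+n) + (2/15).
  a_n = [-4 a_{n-1} - 2 a_{n-2}] / D(n).
Since the indicial polynomial factors as (r - r_1)(r - r_2), D(n) = (r_1 + n - r_1)(r_1 + n - r_2) = n(n + 7/15).
Evaluating step by step (a_0 = 1):
  n = 1: D(1) = 1(1 + 7/15) = 22/15; numerator = -4(1) = -4; a_1 = (-4)/(22/15) = -30/11
  n = 2: D(2) = 2(2 + 7/15) = 74/15; numerator = -4(-30/11) - 2(1) = 98/11; a_2 = (98/11)/(74/15) = 735/407
  n = 3: D(3) = 3(3 + 7/15) = 52/5; numerator = -4(735/407) - 2(-30/11) = -720/407; a_3 = (-720/407)/(52/5) = -900/5291
  n = 4: D(4) = 4(4 + 7/15) = 268/15; numerator = -4(-900/5291) - 2(735/407) = -1410/481; a_4 = (-1410/481)/(268/15) = -10575/64454

r = 2/3; a_0 = 1; a_1 = -30/11; a_2 = 735/407; a_3 = -900/5291; a_4 = -10575/64454


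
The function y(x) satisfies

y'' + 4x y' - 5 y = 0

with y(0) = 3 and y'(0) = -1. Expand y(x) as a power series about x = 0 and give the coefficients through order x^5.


Ansatz: y(x) = sum_{n>=0} a_n x^n, so y'(x) = sum_{n>=1} n a_n x^(n-1) and y''(x) = sum_{n>=2} n(n-1) a_n x^(n-2).
Substitute into P(x) y'' + Q(x) y' + R(x) y = 0 with P(x) = 1, Q(x) = 4x, R(x) = -5, and match powers of x.
Initial conditions: a_0 = 3, a_1 = -1.
Setting the coefficient of each power of x to zero and solving order by order (substituting the coefficients already found):
  x^0: 2 a_2 - 5 a_0 = 0  ->  2 a_2 = 5 a_0 = 15  ->  a_2 = 15/2
  x^1: 6 a_3 - a_1 = 0  ->  6 a_3 = a_1 = -1  ->  a_3 = -1/6
  x^2: 12 a_4 + 3 a_2 = 0  ->  12 a_4 = -3 a_2 = -45/2  ->  a_4 = -15/8
  x^3: 20 a_5 + 7 a_3 = 0  ->  20 a_5 = -7 a_3 = 7/6  ->  a_5 = 7/120
Truncated series: y(x) = 3 - x + (15/2) x^2 - (1/6) x^3 - (15/8) x^4 + (7/120) x^5 + O(x^6).

a_0 = 3; a_1 = -1; a_2 = 15/2; a_3 = -1/6; a_4 = -15/8; a_5 = 7/120


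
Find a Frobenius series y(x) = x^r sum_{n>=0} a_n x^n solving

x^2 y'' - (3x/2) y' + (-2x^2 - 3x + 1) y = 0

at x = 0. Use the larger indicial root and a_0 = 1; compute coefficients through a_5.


Write in Frobenius form y'' + (p(x)/x) y' + (q(x)/x^2) y = 0:
  p(x) = -3/2,  q(x) = -2x^2 - 3x + 1.
Indicial equation: r(r-1) + (-3/2) r + (1) = 0 -> roots r_1 = 2, r_2 = 1/2.
Take r = r_1 = 2. Let y(x) = x^r sum_{n>=0} a_n x^n with a_0 = 1.
Substitute y = x^r sum a_n x^n and match x^{r+n}. The recurrence is
  D(n) a_n - 3 a_{n-1} - 2 a_{n-2} = 0,  where D(n) = (r+n)(r+n-1) + (-3/2)(r+n) + (1).
  a_n = [3 a_{n-1} + 2 a_{n-2}] / D(n).
Since the indicial polynomial factors as (r - r_1)(r - r_2), D(n) = (r_1 + n - r_1)(r_1 + n - r_2) = n(n + 3/2).
Evaluating step by step (a_0 = 1):
  n = 1: D(1) = 1(1 + 3/2) = 5/2; numerator = 3(1) = 3; a_1 = (3)/(5/2) = 6/5
  n = 2: D(2) = 2(2 + 3/2) = 7; numerator = 3(6/5) + 2(1) = 28/5; a_2 = (28/5)/(7) = 4/5
  n = 3: D(3) = 3(3 + 3/2) = 27/2; numerator = 3(4/5) + 2(6/5) = 24/5; a_3 = (24/5)/(27/2) = 16/45
  n = 4: D(4) = 4(4 + 3/2) = 22; numerator = 3(16/45) + 2(4/5) = 8/3; a_4 = (8/3)/(22) = 4/33
  n = 5: D(5) = 5(5 + 3/2) = 65/2; numerator = 3(4/33) + 2(16/45) = 532/495; a_5 = (532/495)/(65/2) = 1064/32175

r = 2; a_0 = 1; a_1 = 6/5; a_2 = 4/5; a_3 = 16/45; a_4 = 4/33; a_5 = 1064/32175


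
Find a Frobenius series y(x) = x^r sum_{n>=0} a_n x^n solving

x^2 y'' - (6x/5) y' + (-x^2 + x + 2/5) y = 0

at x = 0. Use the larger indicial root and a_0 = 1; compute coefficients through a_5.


Write in Frobenius form y'' + (p(x)/x) y' + (q(x)/x^2) y = 0:
  p(x) = -6/5,  q(x) = -x^2 + x + 2/5.
Indicial equation: r(r-1) + (-6/5) r + (2/5) = 0 -> roots r_1 = 2, r_2 = 1/5.
Take r = r_1 = 2. Let y(x) = x^r sum_{n>=0} a_n x^n with a_0 = 1.
Substitute y = x^r sum a_n x^n and match x^{r+n}. The recurrence is
  D(n) a_n + 1 a_{n-1} - 1 a_{n-2} = 0,  where D(n) = (r+n)(r+n-1) + (-6/5)(r+n) + (2/5).
  a_n = [-1 a_{n-1} + 1 a_{n-2}] / D(n).
Since the indicial polynomial factors as (r - r_1)(r - r_2), D(n) = (r_1 + n - r_1)(r_1 + n - r_2) = n(n + 9/5).
Evaluating step by step (a_0 = 1):
  n = 1: D(1) = 1(1 + 9/5) = 14/5; numerator = -1(1) = -1; a_1 = (-1)/(14/5) = -5/14
  n = 2: D(2) = 2(2 + 9/5) = 38/5; numerator = -1(-5/14) + 1(1) = 19/14; a_2 = (19/14)/(38/5) = 5/28
  n = 3: D(3) = 3(3 + 9/5) = 72/5; numerator = -1(5/28) + 1(-5/14) = -15/28; a_3 = (-15/28)/(72/5) = -25/672
  n = 4: D(4) = 4(4 + 9/5) = 116/5; numerator = -1(-25/672) + 1(5/28) = 145/672; a_4 = (145/672)/(116/5) = 25/2688
  n = 5: D(5) = 5(5 + 9/5) = 34; numerator = -1(25/2688) + 1(-25/672) = -125/2688; a_5 = (-125/2688)/(34) = -125/91392

r = 2; a_0 = 1; a_1 = -5/14; a_2 = 5/28; a_3 = -25/672; a_4 = 25/2688; a_5 = -125/91392


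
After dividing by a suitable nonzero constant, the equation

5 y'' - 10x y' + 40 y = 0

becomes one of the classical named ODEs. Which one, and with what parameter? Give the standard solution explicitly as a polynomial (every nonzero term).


All three coefficients share the factor 5; dividing through by 5 gives  y'' - 2x y' + 8 y = 0.
This matches the Hermite equation y'' - 2x y' + 2n y = 0 with 2n = 8, so n = 4; the polynomial solution is H_4(x).
With y = sum_k a_k x^k, matching x^k gives (k+2)(k+1) a_{k+2} = 2(k - n) a_k = 2(k - 4) a_k. The right side vanishes at k = 4, so the series with the parity of 4 terminates at degree 4.
Standard normalization: leading coefficient of H_n is 2^n, so a_4 = 2^4 = 16. Work downward with a_k = (k+1)(k+2) a_{k+2} / (2(k - n)):
  a_2 = (3)(4)(16) / (2(2 - 4)) = 192/(-4) = -48
  a_0 = (1)(2)(-48) / (2(0 - 4)) = -96/(-8) = 12
Hence H_4(x) = 16 x^4 - 48 x^2 + 12.

H_4(x); series = 16 x^4 - 48 x^2 + 12


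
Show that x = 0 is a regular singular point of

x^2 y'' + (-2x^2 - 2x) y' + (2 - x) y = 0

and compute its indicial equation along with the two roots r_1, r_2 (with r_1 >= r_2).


Divide by x^2 to reach normal form y'' + P_1(x) y' + P_2(x) y = 0 with P_1(x) = -2 - 2/x and P_2(x) = -1/x + 2/x^2.
x = 0 is a singular point because the y'-coefficient -2 - 2/x has a pole at x = 0 and the y-coefficient -1/x + 2/x^2 has a pole at x = 0.
It is a regular singular point because x P_1(x) = p(x) = -2x - 2 and x^2 P_2(x) = q(x) = 2 - x are polynomials, hence analytic at x = 0.
p(0) = -2,  q(0) = 2.
Indicial equation: r(r-1) + p(0) r + q(0) = 0, i.e. r^2 + (p(0) - 1) r + q(0) = 0, i.e. r^2 - 3 r + 2 = 0.
Discriminant: (-3)^2 - 4(2) = 1, so r = (3 ± 1)/2.
Solving: r_1 = 2, r_2 = 1.

indicial: r^2 - 3 r + 2 = 0; roots r_1 = 2, r_2 = 1


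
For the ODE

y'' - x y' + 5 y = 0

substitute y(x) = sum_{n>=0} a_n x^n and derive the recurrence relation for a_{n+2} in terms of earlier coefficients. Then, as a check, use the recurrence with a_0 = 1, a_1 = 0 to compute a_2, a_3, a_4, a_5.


Substitute y = sum_n a_n x^n.
y''(x) has coefficient (n+2)(n+1) a_{n+2} at x^n;
-x y'(x) has coefficient -n a_n at x^n (shift);
5 y(x) has coefficient 5 a_n at x^n.
Matching x^n: (n+2)(n+1) a_{n+2} + (-n + 5) a_n = 0.
Thus a_{n+2} = (n - 5) / ((n+1)(n+2)) * a_n.

Check with a_0 = 1, a_1 = 0 (apply the recurrence for n = 0, 1, 2, 3): a_0 = 1, a_1 = 0, a_2 = -5/2, a_3 = 0, a_4 = 5/8, a_5 = 0.

a_(n+2) = (n - 5) / ((n+1)(n+2)) * a_n; check: a_0 = 1, a_1 = 0, a_2 = -5/2, a_3 = 0, a_4 = 5/8, a_5 = 0


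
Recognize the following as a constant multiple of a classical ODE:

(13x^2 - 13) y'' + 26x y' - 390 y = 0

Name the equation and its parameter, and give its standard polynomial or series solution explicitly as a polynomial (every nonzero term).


All three coefficients share the factor -13; dividing through by -13 gives  (1 - x^2) y'' - 2x y' + 30 y = 0.
This matches the Legendre equation (1 - x^2) y'' - 2x y' + n(n+1) y = 0 (note the -2x y' term) with n(n+1) = 30, so n = 5; the polynomial solution is P_5(x).
With y = sum_k a_k x^k, matching x^k gives (k+2)(k+1) a_{k+2} = [k(k+1) - n(n+1)] a_k = (k - 5)(k + 6) a_k. The right side vanishes at k = 5, so the series with the parity of 5 terminates at degree 5.
Standard normalization (P_n(1) = 1): leading coefficient (2n)!/(2^n (n!)^2) = 3628800/(32*14400) = 63/8, so a_5 = 63/8. Work downward with a_k = (k+1)(k+2) a_{k+2} / ((k - 5)(k + 6)):
  a_3 = (4)(5)(63/8) / ((3 - 5)(3 + 6)) = (315/2)/(-18) = -35/4
  a_1 = (2)(3)(-35/4) / ((1 - 5)(1 + 6)) = (-105/2)/(-28) = 15/8
Hence P_5(x) = 63 x^5/8 - 35 x^3/4 + 15 x/8.

P_5(x); series = 63 x^5/8 - 35 x^3/4 + 15 x/8


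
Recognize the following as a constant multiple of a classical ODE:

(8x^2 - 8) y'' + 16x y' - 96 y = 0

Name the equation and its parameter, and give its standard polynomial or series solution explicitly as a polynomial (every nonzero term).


All three coefficients share the factor -8; dividing through by -8 gives  (1 - x^2) y'' - 2x y' + 12 y = 0.
This matches the Legendre equation (1 - x^2) y'' - 2x y' + n(n+1) y = 0 (note the -2x y' term) with n(n+1) = 12, so n = 3; the polynomial solution is P_3(x).
With y = sum_k a_k x^k, matching x^k gives (k+2)(k+1) a_{k+2} = [k(k+1) - n(n+1)] a_k = (k - 3)(k + 4) a_k. The right side vanishes at k = 3, so the series with the parity of 3 terminates at degree 3.
Standard normalization (P_n(1) = 1): leading coefficient (2n)!/(2^n (n!)^2) = 720/(8*36) = 5/2, so a_3 = 5/2. Work downward with a_k = (k+1)(k+2) a_{k+2} / ((k - 3)(k + 4)):
  a_1 = (2)(3)(5/2) / ((1 - 3)(1 + 4)) = 15/(-10) = -3/2
Hence P_3(x) = 5 x^3/2 - 3 x/2.

P_3(x); series = 5 x^3/2 - 3 x/2


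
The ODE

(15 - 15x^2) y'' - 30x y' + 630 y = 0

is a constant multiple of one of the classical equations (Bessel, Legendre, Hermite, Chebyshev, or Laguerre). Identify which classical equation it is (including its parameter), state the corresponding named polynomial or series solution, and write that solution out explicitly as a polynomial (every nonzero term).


All three coefficients share the factor 15; dividing through by 15 gives  (1 - x^2) y'' - 2x y' + 42 y = 0.
This matches the Legendre equation (1 - x^2) y'' - 2x y' + n(n+1) y = 0 (note the -2x y' term) with n(n+1) = 42, so n = 6; the polynomial solution is P_6(x).
With y = sum_k a_k x^k, matching x^k gives (k+2)(k+1) a_{k+2} = [k(k+1) - n(n+1)] a_k = (k - 6)(k + 7) a_k. The right side vanishes at k = 6, so the series with the parity of 6 terminates at degree 6.
Standard normalization (P_n(1) = 1): leading coefficient (2n)!/(2^n (n!)^2) = 479001600/(64*518400) = 231/16, so a_6 = 231/16. Work downward with a_k = (k+1)(k+2) a_{k+2} / ((k - 6)(k + 7)):
  a_4 = (5)(6)(231/16) / ((4 - 6)(4 + 7)) = (3465/8)/(-22) = -315/16
  a_2 = (3)(4)(-315/16) / ((2 - 6)(2 + 7)) = (-945/4)/(-36) = 105/16
  a_0 = (1)(2)(105/16) / ((0 - 6)(0 + 7)) = (105/8)/(-42) = -5/16
Hence P_6(x) = 231 x^6/16 - 315 x^4/16 + 105 x^2/16 - 5/16.

P_6(x); series = 231 x^6/16 - 315 x^4/16 + 105 x^2/16 - 5/16


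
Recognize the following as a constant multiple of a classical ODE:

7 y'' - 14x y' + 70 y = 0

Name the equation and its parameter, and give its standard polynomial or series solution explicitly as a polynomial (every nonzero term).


All three coefficients share the factor 7; dividing through by 7 gives  y'' - 2x y' + 10 y = 0.
This matches the Hermite equation y'' - 2x y' + 2n y = 0 with 2n = 10, so n = 5; the polynomial solution is H_5(x).
With y = sum_k a_k x^k, matching x^k gives (k+2)(k+1) a_{k+2} = 2(k - n) a_k = 2(k - 5) a_k. The right side vanishes at k = 5, so the series with the parity of 5 terminates at degree 5.
Standard normalization: leading coefficient of H_n is 2^n, so a_5 = 2^5 = 32. Work downward with a_k = (k+1)(k+2) a_{k+2} / (2(k - n)):
  a_3 = (4)(5)(32) / (2(3 - 5)) = 640/(-4) = -160
  a_1 = (2)(3)(-160) / (2(1 - 5)) = -960/(-8) = 120
Hence H_5(x) = 32 x^5 - 160 x^3 + 120 x.

H_5(x); series = 32 x^5 - 160 x^3 + 120 x


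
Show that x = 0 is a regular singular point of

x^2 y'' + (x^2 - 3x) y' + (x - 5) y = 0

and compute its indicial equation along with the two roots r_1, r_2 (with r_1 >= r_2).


Divide by x^2 to reach normal form y'' + P_1(x) y' + P_2(x) y = 0 with P_1(x) = 1 - 3/x and P_2(x) = 1/x - 5/x^2.
x = 0 is a singular point because the y'-coefficient 1 - 3/x has a pole at x = 0 and the y-coefficient 1/x - 5/x^2 has a pole at x = 0.
It is a regular singular point because x P_1(x) = p(x) = x - 3 and x^2 P_2(x) = q(x) = x - 5 are polynomials, hence analytic at x = 0.
p(0) = -3,  q(0) = -5.
Indicial equation: r(r-1) + p(0) r + q(0) = 0, i.e. r^2 + (p(0) - 1) r + q(0) = 0, i.e. r^2 - 4 r - 5 = 0.
Discriminant: (-4)^2 - 4(-5) = 36, so r = (4 ± 6)/2.
Solving: r_1 = 5, r_2 = -1.

indicial: r^2 - 4 r - 5 = 0; roots r_1 = 5, r_2 = -1


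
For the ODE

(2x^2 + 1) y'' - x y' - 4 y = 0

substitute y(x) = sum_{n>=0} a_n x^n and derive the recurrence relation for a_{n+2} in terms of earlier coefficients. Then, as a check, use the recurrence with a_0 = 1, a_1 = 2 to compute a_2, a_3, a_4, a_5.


Substitute y = sum_n a_n x^n.
(1 + 2 x^2) y'' contributes (n+2)(n+1) a_{n+2} + 2 n(n-1) a_n at x^n.
-x y'(x) contributes -n a_n at x^n.
-4 y(x) contributes -4 a_n at x^n.
Matching x^n: (n+2)(n+1) a_{n+2} + (2 n(n-1) - n - 4) a_n = 0.
Thus a_{n+2} = (-2 n(n-1) + n + 4) / ((n+1)(n+2)) * a_n.

Check with a_0 = 1, a_1 = 2 (apply the recurrence for n = 0, 1, 2, 3): a_0 = 1, a_1 = 2, a_2 = 2, a_3 = 5/3, a_4 = 1/3, a_5 = -5/12.

a_(n+2) = (-2 n(n-1) + n + 4) / ((n+1)(n+2)) * a_n; check: a_0 = 1, a_1 = 2, a_2 = 2, a_3 = 5/3, a_4 = 1/3, a_5 = -5/12


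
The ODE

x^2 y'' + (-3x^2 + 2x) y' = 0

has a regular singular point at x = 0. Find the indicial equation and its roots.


Divide by x^2 to reach normal form y'' + P_1(x) y' + P_2(x) y = 0 with P_1(x) = -3 + 2/x and P_2(x) = 0.
x = 0 is a singular point because the y'-coefficient -3 + 2/x has a pole at x = 0.
It is a regular singular point because x P_1(x) = p(x) = 2 - 3x and x^2 P_2(x) = q(x) = 0 are polynomials, hence analytic at x = 0.
p(0) = 2,  q(0) = 0.
Indicial equation: r(r-1) + p(0) r + q(0) = 0, i.e. r^2 + (p(0) - 1) r + q(0) = 0, i.e. r^2 + 1 r = 0.
Discriminant: (1)^2 - 4(0) = 1, so r = (-1 ± 1)/2.
Solving: r_1 = 0, r_2 = -1.

indicial: r^2 + 1 r = 0; roots r_1 = 0, r_2 = -1
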